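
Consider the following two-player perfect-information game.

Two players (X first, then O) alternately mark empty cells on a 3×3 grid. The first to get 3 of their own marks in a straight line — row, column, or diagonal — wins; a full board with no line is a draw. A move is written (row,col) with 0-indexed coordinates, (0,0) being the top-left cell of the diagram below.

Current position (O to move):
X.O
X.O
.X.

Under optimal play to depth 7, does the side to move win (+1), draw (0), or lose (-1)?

value(X.O/X.O/.X., O) = +1

[X.O/X.O/.X.] O move#1: (0,1):-1/XOO/X.O/.X., (1,1):-1/X.O/XOO/.X., (2,0):+1/X.O/X.O/OX.*, (2,2):+1/X.O/X.O/.XO
[X.O/X.O/OX.] X move#2: (0,1):-1/XXO/X.O/OX.*, (1,1):-1/X.O/XXO/OX., (2,2):-1/X.O/X.O/OXX
[XXO/X.O/OX.] O move#3: (1,1):+1/XXO/XOO/OX.*, (2,2):+1/XXO/X.O/OXO
[XXO/XOO/OX.] end (terminal -1, X#4); searched X.O/X.O/.X. to 7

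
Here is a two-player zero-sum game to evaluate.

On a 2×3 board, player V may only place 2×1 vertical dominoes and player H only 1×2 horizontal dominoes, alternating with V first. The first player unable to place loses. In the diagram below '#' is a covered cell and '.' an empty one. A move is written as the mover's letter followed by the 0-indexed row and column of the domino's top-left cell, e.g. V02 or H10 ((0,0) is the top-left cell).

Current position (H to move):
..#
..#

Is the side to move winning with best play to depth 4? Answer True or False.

H winning at [..#/..#]: True

ply 1, H at ..#/..# | H00=+1→###/..#*; H10=+1→..#/###
ply 2: ###/..# is terminal -1 (V); from ..#/..# depth 4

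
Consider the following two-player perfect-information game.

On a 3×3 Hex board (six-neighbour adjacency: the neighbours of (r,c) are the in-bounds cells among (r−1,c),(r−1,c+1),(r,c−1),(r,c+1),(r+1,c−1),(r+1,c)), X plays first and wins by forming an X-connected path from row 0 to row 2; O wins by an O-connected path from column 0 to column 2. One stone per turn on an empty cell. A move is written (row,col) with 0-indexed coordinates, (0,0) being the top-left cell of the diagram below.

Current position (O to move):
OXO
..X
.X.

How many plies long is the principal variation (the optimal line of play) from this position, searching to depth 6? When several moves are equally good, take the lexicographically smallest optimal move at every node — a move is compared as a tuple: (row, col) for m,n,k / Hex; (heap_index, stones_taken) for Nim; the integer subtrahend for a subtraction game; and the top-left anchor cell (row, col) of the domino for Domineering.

PV length from [OXO/..X/.X.]: 3 plies

[OXO/..X/.X.] O move#1: (1,0):-1/OXO/O.X/.X., (1,1):+1/OXO/.OX/.X.*, (2,0):-1/OXO/..X/OX., (2,2):-1/OXO/..X/.XO
[OXO/.OX/.X.] X move#2: (1,0):-1/OXO/XOX/.X.*, (2,0):-1/OXO/.OX/XX., (2,2):-1/OXO/.OX/.XX
[OXO/XOX/.X.] O move#3: (2,0):+1/OXO/XOX/OX.*, (2,2):-1/OXO/XOX/.XO
[OXO/XOX/OX.] end (terminal -1, X#4); searched OXO/..X/.X. to 6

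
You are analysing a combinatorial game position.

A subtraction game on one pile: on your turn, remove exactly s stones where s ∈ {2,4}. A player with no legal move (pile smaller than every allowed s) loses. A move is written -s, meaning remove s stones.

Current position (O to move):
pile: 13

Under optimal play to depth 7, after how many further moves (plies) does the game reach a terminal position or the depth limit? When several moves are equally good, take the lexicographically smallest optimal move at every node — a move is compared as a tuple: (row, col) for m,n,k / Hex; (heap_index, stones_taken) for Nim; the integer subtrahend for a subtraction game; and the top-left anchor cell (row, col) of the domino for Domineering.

PV length from [13]: 4 plies

p1 O@[13]: -2[11]-1* -4[9]-1
p2 X@[11]: -2[9]-1 -4[7]+1*
p3 O@[7]: -2[5]-1* -4[3]-1
p4 X@[5]: -2[3]-1 -4[1]+1*
p5 O@[1] terminal -1; root [13] d7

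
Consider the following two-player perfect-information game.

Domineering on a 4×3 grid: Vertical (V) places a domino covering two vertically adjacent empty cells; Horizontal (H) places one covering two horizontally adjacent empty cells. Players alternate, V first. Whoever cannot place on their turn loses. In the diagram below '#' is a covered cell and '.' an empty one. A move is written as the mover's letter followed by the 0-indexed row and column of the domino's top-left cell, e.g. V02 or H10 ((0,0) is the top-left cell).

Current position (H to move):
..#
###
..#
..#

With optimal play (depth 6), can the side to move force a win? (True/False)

H winning at [..#/###/..#/..#]: True

ply 1, H at ..#/###/..#/..# | H00=-1→###/###/..#/..#; H20=+1→..#/###/###/..#*; H30=+1→..#/###/..#/###
ply 2: ..#/###/###/..# is terminal -1 (V); from ..#/###/..#/..# depth 6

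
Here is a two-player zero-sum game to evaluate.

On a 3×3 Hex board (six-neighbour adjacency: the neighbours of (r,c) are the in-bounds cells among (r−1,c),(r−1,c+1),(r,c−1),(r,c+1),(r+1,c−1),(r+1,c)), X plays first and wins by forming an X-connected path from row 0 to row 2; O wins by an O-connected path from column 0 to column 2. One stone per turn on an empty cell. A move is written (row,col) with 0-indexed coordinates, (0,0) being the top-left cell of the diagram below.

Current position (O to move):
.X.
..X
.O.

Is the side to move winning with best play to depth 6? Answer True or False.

p1 O@[.X./..X/.O.]: (0,0)[OX./..X/.O.]-1 (0,2)[.XO/..X/.O.]-1 (1,0)[.X./O.X/.O.]-1 (1,1)[.X./.OX/.O.]+1* (2,0)[.X./..X/OO.]-1 (2,2)[.X./..X/.OO]-1
p2 X@[.X./.OX/.O.]: (0,0)[XX./.OX/.O.]-1* (0,2)[.XX/.OX/.O.]-1 (1,0)[.X./XOX/.O.]-1 (2,0)[.X./.OX/XO.]-1 (2,2)[.X./.OX/.OX]-1
p3 O@[XX./.OX/.O.]: (0,2)[XXO/.OX/.O.]+1* (1,0)[XX./OOX/.O.]+1 (2,0)[XX./.OX/OO.]+1 (2,2)[XX./.OX/.OO]+1
p4 X@[XXO/.OX/.O.]: (1,0)[XXO/XOX/.O.]-1* (2,0)[XXO/.OX/XO.]-1 (2,2)[XXO/.OX/.OX]-1
p5 O@[XXO/XOX/.O.]: (2,0)[XXO/XOX/OO.]+1* (2,2)[XXO/XOX/.OO]-1
p6 X@[XXO/XOX/OO.] terminal -1; root [.X./..X/.O.] d6

O winning at [.X./..X/.O.]: True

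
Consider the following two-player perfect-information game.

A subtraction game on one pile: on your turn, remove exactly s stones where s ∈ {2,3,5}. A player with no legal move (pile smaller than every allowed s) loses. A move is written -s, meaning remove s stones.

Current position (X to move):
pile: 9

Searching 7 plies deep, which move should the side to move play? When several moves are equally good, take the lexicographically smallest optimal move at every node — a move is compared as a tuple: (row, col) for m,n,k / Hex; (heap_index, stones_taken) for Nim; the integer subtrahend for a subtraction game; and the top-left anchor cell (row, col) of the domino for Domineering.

X's best at [9]: -2

ply 1, X at 9 | -2=+1→7*; -3=-1→6; -5=-1→4
ply 2, O at 7 | -2=-1→5*; -3=-1→4; -5=-1→2
ply 3, X at 5 | -2=-1→3; -3=-1→2; -5=+1→0*
ply 4: 0 is terminal -1 (O); from 9 depth 7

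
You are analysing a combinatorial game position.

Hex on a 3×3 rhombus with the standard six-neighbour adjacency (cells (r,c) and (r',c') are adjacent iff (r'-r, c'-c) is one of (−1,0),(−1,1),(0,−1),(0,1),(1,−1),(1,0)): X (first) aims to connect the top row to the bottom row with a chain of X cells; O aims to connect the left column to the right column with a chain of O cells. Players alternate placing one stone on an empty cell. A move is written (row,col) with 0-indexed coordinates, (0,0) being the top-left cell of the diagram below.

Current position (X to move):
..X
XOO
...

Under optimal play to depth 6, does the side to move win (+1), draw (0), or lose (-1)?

value(..X/XOO/..., X) = +1

[..X/XOO/...] X move#1: (0,0):-1/X.X/XOO/..., (0,1):-1/.XX/XOO/..., (2,0):+1/..X/XOO/X..*, (2,1):-1/..X/XOO/.X., (2,2):-1/..X/XOO/..X
[..X/XOO/X..] O move#2: (0,0):-1/O.X/XOO/X..*, (0,1):-1/.OX/XOO/X.., (2,1):-1/..X/XOO/XO., (2,2):-1/..X/XOO/X.O
[O.X/XOO/X..] X move#3: (0,1):+1/OXX/XOO/X..*, (2,1):-1/O.X/XOO/XX., (2,2):-1/O.X/XOO/X.X
[OXX/XOO/X..] end (terminal -1, O#4); searched ..X/XOO/... to 6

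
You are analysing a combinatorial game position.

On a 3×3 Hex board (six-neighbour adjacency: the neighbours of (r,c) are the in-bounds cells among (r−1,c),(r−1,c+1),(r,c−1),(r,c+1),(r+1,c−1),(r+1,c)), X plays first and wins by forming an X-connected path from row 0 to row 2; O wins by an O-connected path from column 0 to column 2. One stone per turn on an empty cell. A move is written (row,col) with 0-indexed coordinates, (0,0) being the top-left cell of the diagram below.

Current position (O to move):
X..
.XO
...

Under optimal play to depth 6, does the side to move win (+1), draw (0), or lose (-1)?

p1 O@[X../.XO/...]: (0,1)[XO./.XO/...]-1* (0,2)[X.O/.XO/...]-1 (1,0)[X../OXO/...]-1 (2,0)[X../.XO/O..]-1 (2,1)[X../.XO/.O.]-1 (2,2)[X../.XO/..O]-1
p2 X@[XO./.XO/...]: (0,2)[XOX/.XO/...]+1* (1,0)[XO./XXO/...]+1 (2,0)[XO./.XO/X..]+1 (2,1)[XO./.XO/.X.]+1 (2,2)[XO./.XO/..X]+1
p3 O@[XOX/.XO/...]: (1,0)[XOX/OXO/...]-1* (2,0)[XOX/.XO/O..]-1 (2,1)[XOX/.XO/.O.]-1 (2,2)[XOX/.XO/..O]-1
p4 X@[XOX/OXO/...]: (2,0)[XOX/OXO/X..]+1* (2,1)[XOX/OXO/.X.]+1 (2,2)[XOX/OXO/..X]+1
p5 O@[XOX/OXO/X..] terminal -1; root [X../.XO/...] d6

value(X../.XO/..., O) = -1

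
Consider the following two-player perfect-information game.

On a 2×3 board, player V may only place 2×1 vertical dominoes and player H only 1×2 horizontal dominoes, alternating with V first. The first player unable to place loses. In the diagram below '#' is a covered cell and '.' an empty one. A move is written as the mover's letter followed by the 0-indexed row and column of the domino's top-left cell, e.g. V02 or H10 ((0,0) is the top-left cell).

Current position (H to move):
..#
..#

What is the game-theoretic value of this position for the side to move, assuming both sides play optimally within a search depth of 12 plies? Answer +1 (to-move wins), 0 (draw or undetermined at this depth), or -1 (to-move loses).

p1 H@[..#/..#]: H00[###/..#]+1* H10[..#/###]+1
p2 V@[###/..#] terminal -1; root [..#/..#] d12

value(..#/..#, H) = +1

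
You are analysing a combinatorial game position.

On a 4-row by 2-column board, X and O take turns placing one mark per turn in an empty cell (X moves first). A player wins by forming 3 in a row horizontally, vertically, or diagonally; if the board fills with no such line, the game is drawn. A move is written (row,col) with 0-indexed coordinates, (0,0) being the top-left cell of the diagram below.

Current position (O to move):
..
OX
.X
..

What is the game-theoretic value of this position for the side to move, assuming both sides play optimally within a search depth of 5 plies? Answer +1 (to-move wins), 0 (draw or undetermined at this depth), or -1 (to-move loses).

[../OX/.X/..] O move#1: (0,0):-1/O./OX/.X/..*, (0,1):-1/.O/OX/.X/.., (2,0):-1/../OX/OX/.., (3,0):-1/../OX/.X/O., (3,1):-1/../OX/.X/.O
[O./OX/.X/..] X move#2: (0,1):+1/OX/OX/.X/..*, (2,0):+1/O./OX/XX/.., (3,0):-1/O./OX/.X/X., (3,1):+1/O./OX/.X/.X
[OX/OX/.X/..] end (terminal -1, O#3); searched ../OX/.X/.. to 5

value(../OX/.X/.., O) = -1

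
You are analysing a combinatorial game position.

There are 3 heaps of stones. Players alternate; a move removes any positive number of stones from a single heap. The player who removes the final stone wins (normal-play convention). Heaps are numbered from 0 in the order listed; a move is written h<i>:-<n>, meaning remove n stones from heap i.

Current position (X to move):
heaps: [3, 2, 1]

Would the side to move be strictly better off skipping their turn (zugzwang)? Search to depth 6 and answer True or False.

zugzwang((3,2,1), X) = True

ply 1, X at (3,2,1) | h0:-1=-1→(2,2,1)*; h0:-2=-1→(1,2,1); h0:-3=-1→(0,2,1); h1:-1=-1→(3,1,1); h1:-2=-1→(3,0,1); h2:-1=-1→(3,2,0)
ply 2, O at (2,2,1) | h0:-1=-1→(1,2,1); h0:-2=-1→(0,2,1); h1:-1=-1→(2,1,1); h1:-2=-1→(2,0,1); h2:-1=+1→(2,2,0)*
ply 3, X at (2,2,0) | h0:-1=-1→(1,2,0)*; h0:-2=-1→(0,2,0); h1:-1=-1→(2,1,0); h1:-2=-1→(2,0,0)
ply 4, O at (1,2,0) | h0:-1=-1→(0,2,0); h1:-1=+1→(1,1,0)*; h1:-2=-1→(1,0,0)
ply 5, X at (1,1,0) | h0:-1=-1→(0,1,0)*; h1:-1=-1→(1,0,0)
ply 6, O at (0,1,0) | h1:-1=+1→(0,0,0)*
ply 7: (0,0,0) is terminal -1 (X); from (3,2,1) depth 6
pass branch (O moves first from the same position):
  | ply 1, O at (3,2,1) | h0:-1=-1→(2,2,1)*; h0:-2=-1→(1,2,1); h0:-3=-1→(0,2,1); h1:-1=-1→(3,1,1); h1:-2=-1→(3,0,1); h2:-1=-1→(3,2,0)
  | ply 2, X at (2,2,1) | h0:-1=-1→(1,2,1); h0:-2=-1→(0,2,1); h1:-1=-1→(2,1,1); h1:-2=-1→(2,0,1); h2:-1=+1→(2,2,0)*
  | ply 3, O at (2,2,0) | h0:-1=-1→(1,2,0)*; h0:-2=-1→(0,2,0); h1:-1=-1→(2,1,0); h1:-2=-1→(2,0,0)
  | ply 4, X at (1,2,0) | h0:-1=-1→(0,2,0); h1:-1=+1→(1,1,0)*; h1:-2=-1→(1,0,0)
  | ply 5, O at (1,1,0) | h0:-1=-1→(0,1,0)*; h1:-1=-1→(1,0,0)
  | ply 6, X at (0,1,0) | h1:-1=+1→(0,0,0)*
  | ply 7: (0,0,0) is terminal -1 (O); from (3,2,1) depth 6
X moving scores -1; X passing scores +1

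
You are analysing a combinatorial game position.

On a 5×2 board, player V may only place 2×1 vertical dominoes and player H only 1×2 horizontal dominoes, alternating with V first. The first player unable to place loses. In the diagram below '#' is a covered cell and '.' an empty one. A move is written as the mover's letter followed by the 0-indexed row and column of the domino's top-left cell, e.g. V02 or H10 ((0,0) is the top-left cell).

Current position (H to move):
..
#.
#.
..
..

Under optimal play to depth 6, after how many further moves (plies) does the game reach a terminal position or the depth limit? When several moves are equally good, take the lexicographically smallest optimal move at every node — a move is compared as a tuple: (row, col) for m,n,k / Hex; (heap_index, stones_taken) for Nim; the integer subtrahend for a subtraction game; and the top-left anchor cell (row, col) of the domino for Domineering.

ply 1, H at ../#./#./../.. | H00=-1→##/#./#./../..; H30=+1→../#./#./##/..*; H40=+1→../#./#./../##
ply 2, V at ../#./#./##/.. | V01=-1→.#/##/#./##/..*; V11=-1→../##/##/##/..
ply 3, H at .#/##/#./##/.. | H40=+1→.#/##/#./##/##*
ply 4: .#/##/#./##/## is terminal -1 (V); from ../#./#./../.. depth 6

PV length from [../#./#./../..]: 3 plies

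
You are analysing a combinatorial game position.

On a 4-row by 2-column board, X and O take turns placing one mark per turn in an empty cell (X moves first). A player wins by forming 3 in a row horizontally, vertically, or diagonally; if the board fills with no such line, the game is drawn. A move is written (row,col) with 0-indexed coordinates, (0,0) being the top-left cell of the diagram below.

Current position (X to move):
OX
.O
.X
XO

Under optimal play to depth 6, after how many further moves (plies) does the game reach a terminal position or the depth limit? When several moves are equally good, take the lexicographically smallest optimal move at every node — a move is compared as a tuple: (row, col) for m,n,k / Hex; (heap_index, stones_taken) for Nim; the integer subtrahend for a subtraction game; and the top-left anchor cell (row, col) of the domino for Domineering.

PV length from [OX/.O/.X/XO]: 2 plies

[OX/.O/.X/XO] X move#1: (1,0):+0/OX/XO/.X/XO*, (2,0):+0/OX/.O/XX/XO
[OX/XO/.X/XO] O move#2: (2,0):+0/OX/XO/OX/XO*
[OX/XO/OX/XO] end (terminal +0, X#3); searched OX/.O/.X/XO to 6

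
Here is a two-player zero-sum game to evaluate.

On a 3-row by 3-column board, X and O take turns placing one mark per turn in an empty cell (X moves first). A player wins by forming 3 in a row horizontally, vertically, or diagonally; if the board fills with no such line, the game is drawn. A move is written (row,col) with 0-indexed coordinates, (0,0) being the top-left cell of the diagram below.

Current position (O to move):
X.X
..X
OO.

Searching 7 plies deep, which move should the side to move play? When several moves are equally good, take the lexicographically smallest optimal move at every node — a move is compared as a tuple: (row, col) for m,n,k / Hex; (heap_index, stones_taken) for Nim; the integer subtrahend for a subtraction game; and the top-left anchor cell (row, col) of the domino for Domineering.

p1 O@[X.X/..X/OO.]: (0,1)[XOX/..X/OO.]-1 (1,0)[X.X/O.X/OO.]-1 (1,1)[X.X/.OX/OO.]-1 (2,2)[X.X/..X/OOO]+1*
p2 X@[X.X/..X/OOO] terminal -1; root [X.X/..X/OO.] d7

O's best at [X.X/..X/OO.]: (2,2)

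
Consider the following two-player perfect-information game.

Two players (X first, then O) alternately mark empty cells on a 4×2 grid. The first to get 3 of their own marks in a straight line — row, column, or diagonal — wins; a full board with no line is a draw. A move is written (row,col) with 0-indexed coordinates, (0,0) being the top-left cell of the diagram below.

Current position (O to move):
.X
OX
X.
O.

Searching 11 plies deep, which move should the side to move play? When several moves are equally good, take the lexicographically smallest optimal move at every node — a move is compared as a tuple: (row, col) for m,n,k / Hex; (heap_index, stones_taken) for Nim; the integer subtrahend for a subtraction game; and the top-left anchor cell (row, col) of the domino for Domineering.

O's best at [.X/OX/X./O.]: (2,1)

p1 O@[.X/OX/X./O.]: (0,0)[OX/OX/X./O.]-1 (2,1)[.X/OX/XO/O.]+0* (3,1)[.X/OX/X./OO]-1
p2 X@[.X/OX/XO/O.]: (0,0)[XX/OX/XO/O.]+0* (3,1)[.X/OX/XO/OX]+0
p3 O@[XX/OX/XO/O.]: (3,1)[XX/OX/XO/OO]+0*
p4 X@[XX/OX/XO/OO] terminal +0; root [.X/OX/X./O.] d11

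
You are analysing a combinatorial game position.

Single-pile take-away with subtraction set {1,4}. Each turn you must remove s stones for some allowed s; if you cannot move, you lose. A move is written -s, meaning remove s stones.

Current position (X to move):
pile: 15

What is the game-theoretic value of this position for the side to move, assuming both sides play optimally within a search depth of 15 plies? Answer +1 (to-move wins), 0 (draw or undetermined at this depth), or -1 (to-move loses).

value(15, X) = -1

p1 X@[15]: -1[14]-1* -4[11]-1
p2 O@[14]: -1[13]-1 -4[10]+1*
p3 X@[10]: -1[9]-1* -4[6]-1
p4 O@[9]: -1[8]-1 -4[5]+1*
p5 X@[5]: -1[4]-1* -4[1]-1
p6 O@[4]: -1[3]-1 -4[0]+1*
p7 X@[0] terminal -1; root [15] d15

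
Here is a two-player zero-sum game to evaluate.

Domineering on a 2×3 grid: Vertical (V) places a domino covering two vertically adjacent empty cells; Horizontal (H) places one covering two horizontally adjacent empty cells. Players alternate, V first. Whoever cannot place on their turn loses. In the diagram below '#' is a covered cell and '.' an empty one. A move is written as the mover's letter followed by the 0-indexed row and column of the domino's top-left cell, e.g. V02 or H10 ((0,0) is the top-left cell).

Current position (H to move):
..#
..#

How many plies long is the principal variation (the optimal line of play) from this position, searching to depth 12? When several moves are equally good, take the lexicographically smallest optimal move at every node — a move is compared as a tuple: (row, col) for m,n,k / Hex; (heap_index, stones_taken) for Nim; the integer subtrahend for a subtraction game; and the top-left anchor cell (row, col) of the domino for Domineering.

PV length from [..#/..#]: 1 ply

[..#/..#] H move#1: H00:+1/###/..#*, H10:+1/..#/###
[###/..#] end (terminal -1, V#2); searched ..#/..# to 12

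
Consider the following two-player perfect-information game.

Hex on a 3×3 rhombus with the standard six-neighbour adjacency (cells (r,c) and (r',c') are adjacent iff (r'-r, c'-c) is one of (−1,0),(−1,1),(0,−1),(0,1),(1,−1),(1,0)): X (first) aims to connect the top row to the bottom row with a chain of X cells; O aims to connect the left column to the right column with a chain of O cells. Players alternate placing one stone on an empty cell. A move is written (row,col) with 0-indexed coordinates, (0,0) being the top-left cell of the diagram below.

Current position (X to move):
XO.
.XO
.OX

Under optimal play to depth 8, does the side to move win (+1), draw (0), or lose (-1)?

value(XO./.XO/.OX, X) = +1

[XO./.XO/.OX] X move#1: (0,2):-1/XOX/.XO/.OX, (1,0):-1/XO./XXO/.OX, (2,0):+1/XO./.XO/XOX*
[XO./.XO/XOX] O move#2: (0,2):-1/XOO/.XO/XOX*, (1,0):-1/XO./OXO/XOX
[XOO/.XO/XOX] X move#3: (1,0):+1/XOO/XXO/XOX*
[XOO/XXO/XOX] end (terminal -1, O#4); searched XO./.XO/.OX to 8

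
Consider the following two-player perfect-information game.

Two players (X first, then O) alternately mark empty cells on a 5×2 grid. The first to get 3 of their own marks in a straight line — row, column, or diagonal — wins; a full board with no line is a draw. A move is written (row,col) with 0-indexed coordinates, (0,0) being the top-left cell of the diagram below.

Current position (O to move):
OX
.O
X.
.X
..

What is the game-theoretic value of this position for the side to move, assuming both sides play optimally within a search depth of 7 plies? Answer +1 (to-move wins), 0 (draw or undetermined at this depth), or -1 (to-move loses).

value(OX/.O/X./.X/.., O) = 0

p1 O@[OX/.O/X./.X/..]: (1,0)[OX/OO/X./.X/..]+0* (2,1)[OX/.O/XO/.X/..]-1 (3,0)[OX/.O/X./OX/..]+0 (4,0)[OX/.O/X./.X/O.]+0 (4,1)[OX/.O/X./.X/.O]-1
p2 X@[OX/OO/X./.X/..]: (2,1)[OX/OO/XX/.X/..]+0* (3,0)[OX/OO/X./XX/..]+0 (4,0)[OX/OO/X./.X/X.]+0 (4,1)[OX/OO/X./.X/.X]+0
p3 O@[OX/OO/XX/.X/..]: (3,0)[OX/OO/XX/OX/..]-1 (4,0)[OX/OO/XX/.X/O.]-1 (4,1)[OX/OO/XX/.X/.O]+0*
p4 X@[OX/OO/XX/.X/.O]: (3,0)[OX/OO/XX/XX/.O]+0* (4,0)[OX/OO/XX/.X/XO]+0
p5 O@[OX/OO/XX/XX/.O]: (4,0)[OX/OO/XX/XX/OO]+0*
p6 X@[OX/OO/XX/XX/OO] terminal +0; root [OX/.O/X./.X/..] d7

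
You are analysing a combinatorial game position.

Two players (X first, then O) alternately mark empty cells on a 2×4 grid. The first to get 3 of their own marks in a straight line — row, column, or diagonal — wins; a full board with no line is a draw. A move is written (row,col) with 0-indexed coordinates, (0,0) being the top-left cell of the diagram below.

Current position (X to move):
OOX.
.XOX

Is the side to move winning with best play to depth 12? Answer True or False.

X winning at [OOX./.XOX]: False

ply 1, X at OOX./.XOX | (0,3)=+0→OOXX/.XOX*; (1,0)=+0→OOX./XXOX
ply 2, O at OOXX/.XOX | (1,0)=+0→OOXX/OXOX*
ply 3: OOXX/OXOX is terminal +0 (X); from OOX./.XOX depth 12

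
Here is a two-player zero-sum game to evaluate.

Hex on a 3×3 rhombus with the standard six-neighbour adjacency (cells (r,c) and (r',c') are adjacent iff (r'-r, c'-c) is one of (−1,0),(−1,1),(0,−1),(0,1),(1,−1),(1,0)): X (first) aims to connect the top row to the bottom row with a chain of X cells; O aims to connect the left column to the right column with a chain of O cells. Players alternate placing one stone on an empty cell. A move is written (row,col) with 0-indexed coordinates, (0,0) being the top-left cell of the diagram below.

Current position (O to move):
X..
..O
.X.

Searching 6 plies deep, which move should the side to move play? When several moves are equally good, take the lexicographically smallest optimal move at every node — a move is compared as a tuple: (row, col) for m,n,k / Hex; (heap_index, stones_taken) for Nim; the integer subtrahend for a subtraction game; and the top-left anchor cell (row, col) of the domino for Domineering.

O's best at [X../..O/.X.]: (1,1)

p1 O@[X../..O/.X.]: (0,1)[XO./..O/.X.]-1 (0,2)[X.O/..O/.X.]-1 (1,0)[X../O.O/.X.]-1 (1,1)[X../.OO/.X.]+1* (2,0)[X../..O/OX.]-1 (2,2)[X../..O/.XO]-1
p2 X@[X../.OO/.X.]: (0,1)[XX./.OO/.X.]-1* (0,2)[X.X/.OO/.X.]-1 (1,0)[X../XOO/.X.]-1 (2,0)[X../.OO/XX.]-1 (2,2)[X../.OO/.XX]-1
p3 O@[XX./.OO/.X.]: (0,2)[XXO/.OO/.X.]+1* (1,0)[XX./OOO/.X.]+1 (2,0)[XX./.OO/OX.]+1 (2,2)[XX./.OO/.XO]+1
p4 X@[XXO/.OO/.X.]: (1,0)[XXO/XOO/.X.]-1* (2,0)[XXO/.OO/XX.]-1 (2,2)[XXO/.OO/.XX]-1
p5 O@[XXO/XOO/.X.]: (2,0)[XXO/XOO/OX.]+1* (2,2)[XXO/XOO/.XO]-1
p6 X@[XXO/XOO/OX.] terminal -1; root [X../..O/.X.] d6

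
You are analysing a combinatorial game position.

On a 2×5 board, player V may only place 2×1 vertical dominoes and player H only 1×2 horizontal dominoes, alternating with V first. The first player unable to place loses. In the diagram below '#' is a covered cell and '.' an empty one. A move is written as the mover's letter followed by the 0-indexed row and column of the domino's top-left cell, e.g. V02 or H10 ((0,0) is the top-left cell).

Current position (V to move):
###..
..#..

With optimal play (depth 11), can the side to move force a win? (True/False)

p1 V@[###../..#..]: V03[####./..##.]+1* V04[###.#/..#.#]+1
p2 H@[####./..##.]: H10[####./####.]-1*
p3 V@[####./####.]: V04[#####/#####]+1*
p4 H@[#####/#####] terminal -1; root [###../..#..] d11

V winning at [###../..#..]: True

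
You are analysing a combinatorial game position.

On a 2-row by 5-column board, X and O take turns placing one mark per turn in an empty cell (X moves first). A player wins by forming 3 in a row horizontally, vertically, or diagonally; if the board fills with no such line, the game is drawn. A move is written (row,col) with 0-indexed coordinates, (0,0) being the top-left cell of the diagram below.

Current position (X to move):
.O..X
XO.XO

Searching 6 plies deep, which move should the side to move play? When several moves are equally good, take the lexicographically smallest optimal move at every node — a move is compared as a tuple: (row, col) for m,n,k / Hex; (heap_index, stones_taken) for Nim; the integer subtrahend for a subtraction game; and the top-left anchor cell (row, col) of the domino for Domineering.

[.O..X/XO.XO] X move#1: (0,0):+0/XO..X/XO.XO*, (0,2):+0/.OX.X/XO.XO, (0,3):+0/.O.XX/XO.XO, (1,2):-1/.O..X/XOXXO
[XO..X/XO.XO] O move#2: (0,2):+0/XOO.X/XO.XO*, (0,3):+0/XO.OX/XO.XO, (1,2):+0/XO..X/XOOXO
[XOO.X/XO.XO] X move#3: (0,3):+0/XOOXX/XO.XO*, (1,2):-1/XOO.X/XOXXO
[XOOXX/XO.XO] O move#4: (1,2):+0/XOOXX/XOOXO*
[XOOXX/XOOXO] end (terminal +0, X#5); searched .O..X/XO.XO to 6

X's best at [.O..X/XO.XO]: (0,0)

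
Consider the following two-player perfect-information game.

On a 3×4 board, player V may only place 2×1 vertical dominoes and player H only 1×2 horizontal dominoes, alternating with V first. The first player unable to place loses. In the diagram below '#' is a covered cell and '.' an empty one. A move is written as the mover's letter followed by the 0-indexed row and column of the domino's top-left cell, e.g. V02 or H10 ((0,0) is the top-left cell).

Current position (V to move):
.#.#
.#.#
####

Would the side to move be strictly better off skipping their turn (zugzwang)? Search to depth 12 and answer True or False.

zugzwang(.#.#/.#.#/####, V) = False

ply 1, V at .#.#/.#.#/#### | V00=+1→##.#/##.#/####*; V02=+1→.###/.###/####
ply 2: ##.#/##.#/#### is terminal -1 (H); from .#.#/.#.#/#### depth 12
if V skipped the turn, H would face:
~ ply 1: .#.#/.#.#/#### is terminal -1 (H); from .#.#/.#.#/#### depth 12
compare (V): move=+1 vs pass=+1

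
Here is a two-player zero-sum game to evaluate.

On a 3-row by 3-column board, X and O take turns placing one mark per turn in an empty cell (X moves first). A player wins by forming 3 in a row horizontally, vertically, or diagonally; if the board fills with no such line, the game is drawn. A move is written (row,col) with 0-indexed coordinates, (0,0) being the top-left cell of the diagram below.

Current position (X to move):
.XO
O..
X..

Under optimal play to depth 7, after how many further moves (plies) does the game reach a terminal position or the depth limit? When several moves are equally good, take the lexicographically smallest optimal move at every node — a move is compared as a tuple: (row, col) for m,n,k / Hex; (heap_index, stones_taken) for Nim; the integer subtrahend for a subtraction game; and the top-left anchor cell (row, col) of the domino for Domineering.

ply 1, X at .XO/O../X.. | (0,0)=-1→XXO/O../X..; (1,1)=+0→.XO/OX./X..; (1,2)=+0→.XO/O.X/X..; (2,1)=+1→.XO/O../XX.*; (2,2)=+0→.XO/O../X.X
ply 2, O at .XO/O../XX. | (0,0)=-1→OXO/O../XX.*; (1,1)=-1→.XO/OO./XX.; (1,2)=-1→.XO/O.O/XX.; (2,2)=-1→.XO/O../XXO
ply 3, X at OXO/O../XX. | (1,1)=+1→OXO/OX./XX.*; (1,2)=+1→OXO/O.X/XX.; (2,2)=+1→OXO/O../XXX
ply 4: OXO/OX./XX. is terminal -1 (O); from .XO/O../X.. depth 7

PV length from [.XO/O../X..]: 3 plies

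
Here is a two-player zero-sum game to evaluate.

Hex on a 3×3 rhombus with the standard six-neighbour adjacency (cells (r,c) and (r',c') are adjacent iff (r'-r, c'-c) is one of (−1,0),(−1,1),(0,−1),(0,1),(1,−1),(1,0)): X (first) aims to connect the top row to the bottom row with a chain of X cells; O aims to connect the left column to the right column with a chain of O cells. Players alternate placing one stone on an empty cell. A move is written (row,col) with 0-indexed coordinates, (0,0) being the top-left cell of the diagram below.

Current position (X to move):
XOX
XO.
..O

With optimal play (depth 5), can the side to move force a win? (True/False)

X winning at [XOX/XO./..O]: True

[XOX/XO./..O] X move#1: (1,2):+1/XOX/XOX/..O*, (2,0):+1/XOX/XO./X.O, (2,1):+1/XOX/XO./.XO
[XOX/XOX/..O] O move#2: (2,0):-1/XOX/XOX/O.O*, (2,1):-1/XOX/XOX/.OO
[XOX/XOX/O.O] X move#3: (2,1):+1/XOX/XOX/OXO*
[XOX/XOX/OXO] end (terminal -1, O#4); searched XOX/XO./..O to 5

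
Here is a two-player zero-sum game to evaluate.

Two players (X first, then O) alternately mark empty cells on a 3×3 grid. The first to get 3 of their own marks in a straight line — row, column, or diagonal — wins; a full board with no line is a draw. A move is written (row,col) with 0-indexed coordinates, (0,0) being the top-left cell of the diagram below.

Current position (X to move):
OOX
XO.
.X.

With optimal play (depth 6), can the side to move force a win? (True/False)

X winning at [OOX/XO./.X.]: True

[OOX/XO./.X.] X move#1: (1,2):-1/OOX/XOX/.X., (2,0):-1/OOX/XO./XX., (2,2):+1/OOX/XO./.XX*
[OOX/XO./.XX] O move#2: (1,2):-1/OOX/XOO/.XX*, (2,0):-1/OOX/XO./OXX
[OOX/XOO/.XX] X move#3: (2,0):+1/OOX/XOO/XXX*
[OOX/XOO/XXX] end (terminal -1, O#4); searched OOX/XO./.X. to 6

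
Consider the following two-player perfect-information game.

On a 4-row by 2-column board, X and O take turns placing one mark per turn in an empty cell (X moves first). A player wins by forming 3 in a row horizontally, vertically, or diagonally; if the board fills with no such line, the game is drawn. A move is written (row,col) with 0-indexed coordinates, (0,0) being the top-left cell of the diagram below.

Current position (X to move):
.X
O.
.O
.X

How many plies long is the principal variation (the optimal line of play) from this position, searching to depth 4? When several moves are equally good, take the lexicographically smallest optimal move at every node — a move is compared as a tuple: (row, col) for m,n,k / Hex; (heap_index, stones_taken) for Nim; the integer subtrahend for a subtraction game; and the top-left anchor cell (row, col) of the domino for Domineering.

ply 1, X at .X/O./.O/.X | (0,0)=+0→XX/O./.O/.X*; (1,1)=-1→.X/OX/.O/.X; (2,0)=+0→.X/O./XO/.X; (3,0)=+0→.X/O./.O/XX
ply 2, O at XX/O./.O/.X | (1,1)=+0→XX/OO/.O/.X*; (2,0)=+0→XX/O./OO/.X; (3,0)=+0→XX/O./.O/OX
ply 3, X at XX/OO/.O/.X | (2,0)=+0→XX/OO/XO/.X*; (3,0)=+0→XX/OO/.O/XX
ply 4, O at XX/OO/XO/.X | (3,0)=+0→XX/OO/XO/OX*
ply 5: XX/OO/XO/OX is terminal +0 (X); from .X/O./.O/.X depth 4

PV length from [.X/O./.O/.X]: 4 plies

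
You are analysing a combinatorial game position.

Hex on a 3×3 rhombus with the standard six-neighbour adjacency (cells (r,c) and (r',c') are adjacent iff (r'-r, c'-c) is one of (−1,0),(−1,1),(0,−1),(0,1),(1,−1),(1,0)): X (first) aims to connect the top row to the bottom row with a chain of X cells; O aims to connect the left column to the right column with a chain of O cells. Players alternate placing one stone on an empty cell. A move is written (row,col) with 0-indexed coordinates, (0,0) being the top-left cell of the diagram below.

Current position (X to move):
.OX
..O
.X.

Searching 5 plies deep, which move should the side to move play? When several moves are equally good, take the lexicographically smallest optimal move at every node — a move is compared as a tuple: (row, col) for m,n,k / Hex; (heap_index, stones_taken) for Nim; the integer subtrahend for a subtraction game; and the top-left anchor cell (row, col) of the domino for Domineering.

ply 1, X at .OX/..O/.X. | (0,0)=-1→XOX/..O/.X.; (1,0)=-1→.OX/X.O/.X.; (1,1)=+1→.OX/.XO/.X.*; (2,0)=-1→.OX/..O/XX.; (2,2)=-1→.OX/..O/.XX
ply 2: .OX/.XO/.X. is terminal -1 (O); from .OX/..O/.X. depth 5

X's best at [.OX/..O/.X.]: (1,1)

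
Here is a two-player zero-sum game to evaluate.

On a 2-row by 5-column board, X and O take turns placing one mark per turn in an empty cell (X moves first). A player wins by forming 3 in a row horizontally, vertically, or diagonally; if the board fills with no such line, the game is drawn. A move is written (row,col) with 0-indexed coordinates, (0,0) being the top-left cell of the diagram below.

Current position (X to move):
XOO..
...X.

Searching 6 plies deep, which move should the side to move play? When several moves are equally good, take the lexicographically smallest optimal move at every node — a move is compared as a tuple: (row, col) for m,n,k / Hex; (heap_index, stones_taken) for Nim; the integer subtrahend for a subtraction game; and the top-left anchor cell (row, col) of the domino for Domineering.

[XOO../...X.] X move#1: (0,3):+0/XOOX./...X.*, (0,4):-1/XOO.X/...X., (1,0):-1/XOO../X..X., (1,1):-1/XOO../.X.X., (1,2):-1/XOO../..XX., (1,4):-1/XOO../...XX
[XOOX./...X.] O move#2: (0,4):-1/XOOXO/...X., (1,0):-1/XOOX./O..X., (1,1):+0/XOOX./.O.X.*, (1,2):+0/XOOX./..OX., (1,4):+0/XOOX./...XO
[XOOX./.O.X.] X move#3: (0,4):+0/XOOXX/.O.X.*, (1,0):+0/XOOX./XO.X., (1,2):+0/XOOX./.OXX., (1,4):+0/XOOX./.O.XX
[XOOXX/.O.X.] O move#4: (1,0):+0/XOOXX/OO.X.*, (1,2):+0/XOOXX/.OOX., (1,4):+0/XOOXX/.O.XO
[XOOXX/OO.X.] X move#5: (1,2):+0/XOOXX/OOXX.*, (1,4):-1/XOOXX/OO.XX
[XOOXX/OOXX.] O move#6: (1,4):+0/XOOXX/OOXXO*
[XOOXX/OOXXO] end (terminal +0, X#7); searched XOO../...X. to 6

X's best at [XOO../...X.]: (0,3)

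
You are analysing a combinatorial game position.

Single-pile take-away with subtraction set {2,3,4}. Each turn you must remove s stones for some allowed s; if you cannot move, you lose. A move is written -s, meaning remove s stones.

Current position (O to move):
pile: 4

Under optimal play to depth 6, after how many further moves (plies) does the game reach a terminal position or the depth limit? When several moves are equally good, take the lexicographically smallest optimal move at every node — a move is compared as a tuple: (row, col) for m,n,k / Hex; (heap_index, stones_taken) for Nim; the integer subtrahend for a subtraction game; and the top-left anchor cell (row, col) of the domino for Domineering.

PV length from [4]: 1 ply

[4] O move#1: -2:-1/2, -3:+1/1*, -4:+1/0
[1] end (terminal -1, X#2); searched 4 to 6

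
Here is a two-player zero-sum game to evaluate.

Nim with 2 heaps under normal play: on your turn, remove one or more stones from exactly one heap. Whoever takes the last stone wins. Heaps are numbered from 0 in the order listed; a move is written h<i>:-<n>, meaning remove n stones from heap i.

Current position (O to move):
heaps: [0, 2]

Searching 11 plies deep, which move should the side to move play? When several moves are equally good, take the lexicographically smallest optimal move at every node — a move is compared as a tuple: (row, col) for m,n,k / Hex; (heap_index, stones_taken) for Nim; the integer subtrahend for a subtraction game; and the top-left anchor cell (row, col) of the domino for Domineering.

ply 1, O at (0,2) | h1:-1=-1→(0,1); h1:-2=+1→(0,0)*
ply 2: (0,0) is terminal -1 (X); from (0,2) depth 11

O's best at [(0,2)]: h1:-2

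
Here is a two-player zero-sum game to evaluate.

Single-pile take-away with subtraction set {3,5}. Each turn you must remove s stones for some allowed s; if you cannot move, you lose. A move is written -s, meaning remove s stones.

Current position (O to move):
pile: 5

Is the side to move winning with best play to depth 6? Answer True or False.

p1 O@[5]: -3[2]+1* -5[0]+1
p2 X@[2] terminal -1; root [5] d6

O winning at [5]: True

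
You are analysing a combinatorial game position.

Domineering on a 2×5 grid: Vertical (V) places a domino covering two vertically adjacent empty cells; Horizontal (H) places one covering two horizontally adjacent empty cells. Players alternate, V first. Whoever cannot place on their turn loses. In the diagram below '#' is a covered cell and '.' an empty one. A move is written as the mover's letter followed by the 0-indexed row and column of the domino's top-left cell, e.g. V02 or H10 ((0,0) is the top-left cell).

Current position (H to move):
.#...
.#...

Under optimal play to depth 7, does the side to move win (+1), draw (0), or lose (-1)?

value(.#.../.#..., H) = -1

ply 1, H at .#.../.#... | H02=-1→.###./.#...*; H03=-1→.#.##/.#...; H12=-1→.#.../.###.; H13=-1→.#.../.#.##
ply 2, V at .###./.#... | V00=-1→####./##...; V04=+1→.####/.#..#*
ply 3, H at .####/.#..# | H12=-1→.####/.####*
ply 4, V at .####/.#### | V00=+1→#####/#####*
ply 5: #####/##### is terminal -1 (H); from .#.../.#... depth 7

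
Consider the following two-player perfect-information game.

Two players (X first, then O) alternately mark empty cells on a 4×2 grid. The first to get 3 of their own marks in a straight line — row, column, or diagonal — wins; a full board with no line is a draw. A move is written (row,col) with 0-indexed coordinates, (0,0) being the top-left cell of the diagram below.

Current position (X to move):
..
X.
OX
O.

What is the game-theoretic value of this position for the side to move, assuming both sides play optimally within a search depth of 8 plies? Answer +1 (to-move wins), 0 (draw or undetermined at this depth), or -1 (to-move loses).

value(../X./OX/O., X) = +1

[../X./OX/O.] X move#1: (0,0):+0/X./X./OX/O., (0,1):+0/.X/X./OX/O., (1,1):+1/../XX/OX/O.*, (3,1):+0/../X./OX/OX
[../XX/OX/O.] O move#2: (0,0):-1/O./XX/OX/O.*, (0,1):-1/.O/XX/OX/O., (3,1):-1/../XX/OX/OO
[O./XX/OX/O.] X move#3: (0,1):+1/OX/XX/OX/O.*, (3,1):+1/O./XX/OX/OX
[OX/XX/OX/O.] end (terminal -1, O#4); searched ../X./OX/O. to 8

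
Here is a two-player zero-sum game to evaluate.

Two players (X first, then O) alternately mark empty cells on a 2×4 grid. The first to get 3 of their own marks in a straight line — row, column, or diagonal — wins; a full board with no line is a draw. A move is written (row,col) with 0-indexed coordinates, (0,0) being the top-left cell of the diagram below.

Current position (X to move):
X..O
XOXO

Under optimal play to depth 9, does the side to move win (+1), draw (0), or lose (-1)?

[X..O/XOXO] X move#1: (0,1):+0/XX.O/XOXO*, (0,2):+0/X.XO/XOXO
[XX.O/XOXO] O move#2: (0,2):+0/XXOO/XOXO*
[XXOO/XOXO] end (terminal +0, X#3); searched X..O/XOXO to 9

value(X..O/XOXO, X) = 0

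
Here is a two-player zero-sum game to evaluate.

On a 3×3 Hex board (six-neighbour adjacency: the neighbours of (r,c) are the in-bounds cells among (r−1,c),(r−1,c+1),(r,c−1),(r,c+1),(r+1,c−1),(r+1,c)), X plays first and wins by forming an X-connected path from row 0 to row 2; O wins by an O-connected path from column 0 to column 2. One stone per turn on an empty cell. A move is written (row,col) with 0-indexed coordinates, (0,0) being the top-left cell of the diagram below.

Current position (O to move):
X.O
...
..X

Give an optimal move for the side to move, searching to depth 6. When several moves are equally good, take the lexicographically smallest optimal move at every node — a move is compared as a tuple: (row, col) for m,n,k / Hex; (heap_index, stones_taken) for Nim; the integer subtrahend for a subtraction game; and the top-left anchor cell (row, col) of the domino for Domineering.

O's best at [X.O/.../..X]: (1,0)

[X.O/.../..X] O move#1: (0,1):-1/XOO/.../..X, (1,0):+1/X.O/O../..X*, (1,1):+1/X.O/.O./..X, (1,2):-1/X.O/..O/..X, (2,0):-1/X.O/.../O.X, (2,1):-1/X.O/.../.OX
[X.O/O../..X] X move#2: (0,1):-1/XXO/O../..X*, (1,1):-1/X.O/OX./..X, (1,2):-1/X.O/O.X/..X, (2,0):-1/X.O/O../X.X, (2,1):-1/X.O/O../.XX
[XXO/O../..X] O move#3: (1,1):+1/XXO/OO./..X*, (1,2):-1/XXO/O.O/..X, (2,0):-1/XXO/O../O.X, (2,1):-1/XXO/O../.OX
[XXO/OO./..X] end (terminal -1, X#4); searched X.O/.../..X to 6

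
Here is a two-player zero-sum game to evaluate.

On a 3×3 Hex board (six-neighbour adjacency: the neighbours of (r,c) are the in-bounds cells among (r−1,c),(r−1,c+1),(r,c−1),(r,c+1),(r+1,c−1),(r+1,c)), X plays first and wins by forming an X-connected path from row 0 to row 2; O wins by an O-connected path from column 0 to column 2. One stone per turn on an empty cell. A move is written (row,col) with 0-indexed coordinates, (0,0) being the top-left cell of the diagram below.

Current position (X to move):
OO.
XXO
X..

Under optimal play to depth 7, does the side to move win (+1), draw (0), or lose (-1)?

value(OO./XXO/X.., X) = +1

p1 X@[OO./XXO/X..]: (0,2)[OOX/XXO/X..]+1* (2,1)[OO./XXO/XX.]-1 (2,2)[OO./XXO/X.X]-1
p2 O@[OOX/XXO/X..] terminal -1; root [OO./XXO/X..] d7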